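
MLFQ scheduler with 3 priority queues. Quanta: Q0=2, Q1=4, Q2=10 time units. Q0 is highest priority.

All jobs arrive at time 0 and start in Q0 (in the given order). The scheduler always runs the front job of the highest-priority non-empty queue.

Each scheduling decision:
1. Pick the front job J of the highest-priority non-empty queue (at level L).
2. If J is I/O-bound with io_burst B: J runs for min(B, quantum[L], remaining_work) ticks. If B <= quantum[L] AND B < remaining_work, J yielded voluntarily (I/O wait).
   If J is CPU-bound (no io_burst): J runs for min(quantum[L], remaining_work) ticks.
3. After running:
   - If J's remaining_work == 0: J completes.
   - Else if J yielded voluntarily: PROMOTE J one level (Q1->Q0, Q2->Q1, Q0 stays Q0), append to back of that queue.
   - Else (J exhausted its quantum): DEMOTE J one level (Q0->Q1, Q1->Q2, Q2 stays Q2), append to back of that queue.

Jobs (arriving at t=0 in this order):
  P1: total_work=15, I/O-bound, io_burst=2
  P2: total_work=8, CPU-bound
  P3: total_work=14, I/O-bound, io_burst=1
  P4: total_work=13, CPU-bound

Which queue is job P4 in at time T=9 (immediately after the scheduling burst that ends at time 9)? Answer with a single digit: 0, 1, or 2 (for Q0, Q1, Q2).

Answer: 1

Derivation:
t=0-2: P1@Q0 runs 2, rem=13, I/O yield, promote→Q0. Q0=[P2,P3,P4,P1] Q1=[] Q2=[]
t=2-4: P2@Q0 runs 2, rem=6, quantum used, demote→Q1. Q0=[P3,P4,P1] Q1=[P2] Q2=[]
t=4-5: P3@Q0 runs 1, rem=13, I/O yield, promote→Q0. Q0=[P4,P1,P3] Q1=[P2] Q2=[]
t=5-7: P4@Q0 runs 2, rem=11, quantum used, demote→Q1. Q0=[P1,P3] Q1=[P2,P4] Q2=[]
t=7-9: P1@Q0 runs 2, rem=11, I/O yield, promote→Q0. Q0=[P3,P1] Q1=[P2,P4] Q2=[]
t=9-10: P3@Q0 runs 1, rem=12, I/O yield, promote→Q0. Q0=[P1,P3] Q1=[P2,P4] Q2=[]
t=10-12: P1@Q0 runs 2, rem=9, I/O yield, promote→Q0. Q0=[P3,P1] Q1=[P2,P4] Q2=[]
t=12-13: P3@Q0 runs 1, rem=11, I/O yield, promote→Q0. Q0=[P1,P3] Q1=[P2,P4] Q2=[]
t=13-15: P1@Q0 runs 2, rem=7, I/O yield, promote→Q0. Q0=[P3,P1] Q1=[P2,P4] Q2=[]
t=15-16: P3@Q0 runs 1, rem=10, I/O yield, promote→Q0. Q0=[P1,P3] Q1=[P2,P4] Q2=[]
t=16-18: P1@Q0 runs 2, rem=5, I/O yield, promote→Q0. Q0=[P3,P1] Q1=[P2,P4] Q2=[]
t=18-19: P3@Q0 runs 1, rem=9, I/O yield, promote→Q0. Q0=[P1,P3] Q1=[P2,P4] Q2=[]
t=19-21: P1@Q0 runs 2, rem=3, I/O yield, promote→Q0. Q0=[P3,P1] Q1=[P2,P4] Q2=[]
t=21-22: P3@Q0 runs 1, rem=8, I/O yield, promote→Q0. Q0=[P1,P3] Q1=[P2,P4] Q2=[]
t=22-24: P1@Q0 runs 2, rem=1, I/O yield, promote→Q0. Q0=[P3,P1] Q1=[P2,P4] Q2=[]
t=24-25: P3@Q0 runs 1, rem=7, I/O yield, promote→Q0. Q0=[P1,P3] Q1=[P2,P4] Q2=[]
t=25-26: P1@Q0 runs 1, rem=0, completes. Q0=[P3] Q1=[P2,P4] Q2=[]
t=26-27: P3@Q0 runs 1, rem=6, I/O yield, promote→Q0. Q0=[P3] Q1=[P2,P4] Q2=[]
t=27-28: P3@Q0 runs 1, rem=5, I/O yield, promote→Q0. Q0=[P3] Q1=[P2,P4] Q2=[]
t=28-29: P3@Q0 runs 1, rem=4, I/O yield, promote→Q0. Q0=[P3] Q1=[P2,P4] Q2=[]
t=29-30: P3@Q0 runs 1, rem=3, I/O yield, promote→Q0. Q0=[P3] Q1=[P2,P4] Q2=[]
t=30-31: P3@Q0 runs 1, rem=2, I/O yield, promote→Q0. Q0=[P3] Q1=[P2,P4] Q2=[]
t=31-32: P3@Q0 runs 1, rem=1, I/O yield, promote→Q0. Q0=[P3] Q1=[P2,P4] Q2=[]
t=32-33: P3@Q0 runs 1, rem=0, completes. Q0=[] Q1=[P2,P4] Q2=[]
t=33-37: P2@Q1 runs 4, rem=2, quantum used, demote→Q2. Q0=[] Q1=[P4] Q2=[P2]
t=37-41: P4@Q1 runs 4, rem=7, quantum used, demote→Q2. Q0=[] Q1=[] Q2=[P2,P4]
t=41-43: P2@Q2 runs 2, rem=0, completes. Q0=[] Q1=[] Q2=[P4]
t=43-50: P4@Q2 runs 7, rem=0, completes. Q0=[] Q1=[] Q2=[]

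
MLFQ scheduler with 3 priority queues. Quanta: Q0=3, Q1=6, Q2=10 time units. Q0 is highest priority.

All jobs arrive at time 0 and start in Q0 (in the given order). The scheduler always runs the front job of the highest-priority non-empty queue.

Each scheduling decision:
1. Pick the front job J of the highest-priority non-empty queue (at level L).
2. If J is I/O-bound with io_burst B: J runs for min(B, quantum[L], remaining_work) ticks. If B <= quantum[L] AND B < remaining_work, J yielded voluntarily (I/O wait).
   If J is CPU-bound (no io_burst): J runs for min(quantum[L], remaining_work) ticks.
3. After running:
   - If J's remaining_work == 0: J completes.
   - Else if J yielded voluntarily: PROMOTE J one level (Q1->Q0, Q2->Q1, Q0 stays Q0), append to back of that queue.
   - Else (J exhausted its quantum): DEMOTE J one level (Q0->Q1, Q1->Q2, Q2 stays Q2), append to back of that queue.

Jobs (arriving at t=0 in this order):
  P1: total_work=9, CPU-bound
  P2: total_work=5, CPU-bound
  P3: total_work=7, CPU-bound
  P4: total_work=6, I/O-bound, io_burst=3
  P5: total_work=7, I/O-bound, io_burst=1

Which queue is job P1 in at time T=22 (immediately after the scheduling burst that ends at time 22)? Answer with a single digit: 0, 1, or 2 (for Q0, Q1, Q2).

t=0-3: P1@Q0 runs 3, rem=6, quantum used, demote→Q1. Q0=[P2,P3,P4,P5] Q1=[P1] Q2=[]
t=3-6: P2@Q0 runs 3, rem=2, quantum used, demote→Q1. Q0=[P3,P4,P5] Q1=[P1,P2] Q2=[]
t=6-9: P3@Q0 runs 3, rem=4, quantum used, demote→Q1. Q0=[P4,P5] Q1=[P1,P2,P3] Q2=[]
t=9-12: P4@Q0 runs 3, rem=3, I/O yield, promote→Q0. Q0=[P5,P4] Q1=[P1,P2,P3] Q2=[]
t=12-13: P5@Q0 runs 1, rem=6, I/O yield, promote→Q0. Q0=[P4,P5] Q1=[P1,P2,P3] Q2=[]
t=13-16: P4@Q0 runs 3, rem=0, completes. Q0=[P5] Q1=[P1,P2,P3] Q2=[]
t=16-17: P5@Q0 runs 1, rem=5, I/O yield, promote→Q0. Q0=[P5] Q1=[P1,P2,P3] Q2=[]
t=17-18: P5@Q0 runs 1, rem=4, I/O yield, promote→Q0. Q0=[P5] Q1=[P1,P2,P3] Q2=[]
t=18-19: P5@Q0 runs 1, rem=3, I/O yield, promote→Q0. Q0=[P5] Q1=[P1,P2,P3] Q2=[]
t=19-20: P5@Q0 runs 1, rem=2, I/O yield, promote→Q0. Q0=[P5] Q1=[P1,P2,P3] Q2=[]
t=20-21: P5@Q0 runs 1, rem=1, I/O yield, promote→Q0. Q0=[P5] Q1=[P1,P2,P3] Q2=[]
t=21-22: P5@Q0 runs 1, rem=0, completes. Q0=[] Q1=[P1,P2,P3] Q2=[]
t=22-28: P1@Q1 runs 6, rem=0, completes. Q0=[] Q1=[P2,P3] Q2=[]
t=28-30: P2@Q1 runs 2, rem=0, completes. Q0=[] Q1=[P3] Q2=[]
t=30-34: P3@Q1 runs 4, rem=0, completes. Q0=[] Q1=[] Q2=[]

Answer: 1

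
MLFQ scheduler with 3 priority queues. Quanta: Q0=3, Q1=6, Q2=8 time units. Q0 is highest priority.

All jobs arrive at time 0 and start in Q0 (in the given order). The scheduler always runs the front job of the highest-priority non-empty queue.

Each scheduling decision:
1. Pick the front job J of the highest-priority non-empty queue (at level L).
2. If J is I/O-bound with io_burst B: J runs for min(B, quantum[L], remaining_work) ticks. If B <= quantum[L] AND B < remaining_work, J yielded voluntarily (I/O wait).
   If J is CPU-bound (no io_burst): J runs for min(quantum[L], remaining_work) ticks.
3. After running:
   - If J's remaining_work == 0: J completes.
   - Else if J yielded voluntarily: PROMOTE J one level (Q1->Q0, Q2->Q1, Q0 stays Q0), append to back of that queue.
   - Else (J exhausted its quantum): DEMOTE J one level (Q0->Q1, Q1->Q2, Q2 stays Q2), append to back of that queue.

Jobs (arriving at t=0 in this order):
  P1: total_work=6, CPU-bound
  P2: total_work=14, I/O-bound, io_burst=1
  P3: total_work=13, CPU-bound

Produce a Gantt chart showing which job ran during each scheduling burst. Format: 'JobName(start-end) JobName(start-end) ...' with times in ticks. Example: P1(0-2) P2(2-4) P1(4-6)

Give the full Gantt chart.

Answer: P1(0-3) P2(3-4) P3(4-7) P2(7-8) P2(8-9) P2(9-10) P2(10-11) P2(11-12) P2(12-13) P2(13-14) P2(14-15) P2(15-16) P2(16-17) P2(17-18) P2(18-19) P2(19-20) P1(20-23) P3(23-29) P3(29-33)

Derivation:
t=0-3: P1@Q0 runs 3, rem=3, quantum used, demote→Q1. Q0=[P2,P3] Q1=[P1] Q2=[]
t=3-4: P2@Q0 runs 1, rem=13, I/O yield, promote→Q0. Q0=[P3,P2] Q1=[P1] Q2=[]
t=4-7: P3@Q0 runs 3, rem=10, quantum used, demote→Q1. Q0=[P2] Q1=[P1,P3] Q2=[]
t=7-8: P2@Q0 runs 1, rem=12, I/O yield, promote→Q0. Q0=[P2] Q1=[P1,P3] Q2=[]
t=8-9: P2@Q0 runs 1, rem=11, I/O yield, promote→Q0. Q0=[P2] Q1=[P1,P3] Q2=[]
t=9-10: P2@Q0 runs 1, rem=10, I/O yield, promote→Q0. Q0=[P2] Q1=[P1,P3] Q2=[]
t=10-11: P2@Q0 runs 1, rem=9, I/O yield, promote→Q0. Q0=[P2] Q1=[P1,P3] Q2=[]
t=11-12: P2@Q0 runs 1, rem=8, I/O yield, promote→Q0. Q0=[P2] Q1=[P1,P3] Q2=[]
t=12-13: P2@Q0 runs 1, rem=7, I/O yield, promote→Q0. Q0=[P2] Q1=[P1,P3] Q2=[]
t=13-14: P2@Q0 runs 1, rem=6, I/O yield, promote→Q0. Q0=[P2] Q1=[P1,P3] Q2=[]
t=14-15: P2@Q0 runs 1, rem=5, I/O yield, promote→Q0. Q0=[P2] Q1=[P1,P3] Q2=[]
t=15-16: P2@Q0 runs 1, rem=4, I/O yield, promote→Q0. Q0=[P2] Q1=[P1,P3] Q2=[]
t=16-17: P2@Q0 runs 1, rem=3, I/O yield, promote→Q0. Q0=[P2] Q1=[P1,P3] Q2=[]
t=17-18: P2@Q0 runs 1, rem=2, I/O yield, promote→Q0. Q0=[P2] Q1=[P1,P3] Q2=[]
t=18-19: P2@Q0 runs 1, rem=1, I/O yield, promote→Q0. Q0=[P2] Q1=[P1,P3] Q2=[]
t=19-20: P2@Q0 runs 1, rem=0, completes. Q0=[] Q1=[P1,P3] Q2=[]
t=20-23: P1@Q1 runs 3, rem=0, completes. Q0=[] Q1=[P3] Q2=[]
t=23-29: P3@Q1 runs 6, rem=4, quantum used, demote→Q2. Q0=[] Q1=[] Q2=[P3]
t=29-33: P3@Q2 runs 4, rem=0, completes. Q0=[] Q1=[] Q2=[]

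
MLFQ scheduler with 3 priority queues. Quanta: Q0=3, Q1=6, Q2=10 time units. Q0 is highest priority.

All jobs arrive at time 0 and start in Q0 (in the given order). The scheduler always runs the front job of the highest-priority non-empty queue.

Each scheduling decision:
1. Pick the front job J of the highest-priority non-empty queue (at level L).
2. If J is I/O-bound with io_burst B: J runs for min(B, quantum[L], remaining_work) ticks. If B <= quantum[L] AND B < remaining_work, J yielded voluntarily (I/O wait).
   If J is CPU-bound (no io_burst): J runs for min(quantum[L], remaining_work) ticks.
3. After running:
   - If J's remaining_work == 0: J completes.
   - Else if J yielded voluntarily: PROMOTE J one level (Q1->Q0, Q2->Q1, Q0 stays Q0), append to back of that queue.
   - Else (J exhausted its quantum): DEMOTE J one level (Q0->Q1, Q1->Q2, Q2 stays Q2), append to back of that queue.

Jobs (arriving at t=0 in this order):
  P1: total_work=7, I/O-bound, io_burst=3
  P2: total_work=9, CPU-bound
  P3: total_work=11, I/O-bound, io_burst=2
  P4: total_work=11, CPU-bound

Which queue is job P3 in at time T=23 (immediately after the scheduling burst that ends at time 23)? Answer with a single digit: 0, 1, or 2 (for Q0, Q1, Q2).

Answer: 0

Derivation:
t=0-3: P1@Q0 runs 3, rem=4, I/O yield, promote→Q0. Q0=[P2,P3,P4,P1] Q1=[] Q2=[]
t=3-6: P2@Q0 runs 3, rem=6, quantum used, demote→Q1. Q0=[P3,P4,P1] Q1=[P2] Q2=[]
t=6-8: P3@Q0 runs 2, rem=9, I/O yield, promote→Q0. Q0=[P4,P1,P3] Q1=[P2] Q2=[]
t=8-11: P4@Q0 runs 3, rem=8, quantum used, demote→Q1. Q0=[P1,P3] Q1=[P2,P4] Q2=[]
t=11-14: P1@Q0 runs 3, rem=1, I/O yield, promote→Q0. Q0=[P3,P1] Q1=[P2,P4] Q2=[]
t=14-16: P3@Q0 runs 2, rem=7, I/O yield, promote→Q0. Q0=[P1,P3] Q1=[P2,P4] Q2=[]
t=16-17: P1@Q0 runs 1, rem=0, completes. Q0=[P3] Q1=[P2,P4] Q2=[]
t=17-19: P3@Q0 runs 2, rem=5, I/O yield, promote→Q0. Q0=[P3] Q1=[P2,P4] Q2=[]
t=19-21: P3@Q0 runs 2, rem=3, I/O yield, promote→Q0. Q0=[P3] Q1=[P2,P4] Q2=[]
t=21-23: P3@Q0 runs 2, rem=1, I/O yield, promote→Q0. Q0=[P3] Q1=[P2,P4] Q2=[]
t=23-24: P3@Q0 runs 1, rem=0, completes. Q0=[] Q1=[P2,P4] Q2=[]
t=24-30: P2@Q1 runs 6, rem=0, completes. Q0=[] Q1=[P4] Q2=[]
t=30-36: P4@Q1 runs 6, rem=2, quantum used, demote→Q2. Q0=[] Q1=[] Q2=[P4]
t=36-38: P4@Q2 runs 2, rem=0, completes. Q0=[] Q1=[] Q2=[]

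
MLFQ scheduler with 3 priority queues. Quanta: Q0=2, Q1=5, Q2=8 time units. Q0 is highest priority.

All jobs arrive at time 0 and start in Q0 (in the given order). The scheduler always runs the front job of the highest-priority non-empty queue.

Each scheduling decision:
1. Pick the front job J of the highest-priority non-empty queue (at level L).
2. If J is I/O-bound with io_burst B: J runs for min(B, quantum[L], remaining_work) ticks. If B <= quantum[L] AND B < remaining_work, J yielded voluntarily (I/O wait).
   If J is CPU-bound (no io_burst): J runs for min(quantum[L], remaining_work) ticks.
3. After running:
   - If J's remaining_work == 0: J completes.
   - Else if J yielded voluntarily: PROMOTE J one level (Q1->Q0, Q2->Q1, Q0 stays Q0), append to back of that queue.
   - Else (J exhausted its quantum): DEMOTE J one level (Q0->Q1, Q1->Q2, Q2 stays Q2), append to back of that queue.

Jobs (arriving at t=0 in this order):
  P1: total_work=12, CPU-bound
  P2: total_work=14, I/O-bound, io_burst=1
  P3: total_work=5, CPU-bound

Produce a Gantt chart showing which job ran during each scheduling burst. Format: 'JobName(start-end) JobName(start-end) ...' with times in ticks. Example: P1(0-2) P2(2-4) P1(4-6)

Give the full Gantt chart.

t=0-2: P1@Q0 runs 2, rem=10, quantum used, demote→Q1. Q0=[P2,P3] Q1=[P1] Q2=[]
t=2-3: P2@Q0 runs 1, rem=13, I/O yield, promote→Q0. Q0=[P3,P2] Q1=[P1] Q2=[]
t=3-5: P3@Q0 runs 2, rem=3, quantum used, demote→Q1. Q0=[P2] Q1=[P1,P3] Q2=[]
t=5-6: P2@Q0 runs 1, rem=12, I/O yield, promote→Q0. Q0=[P2] Q1=[P1,P3] Q2=[]
t=6-7: P2@Q0 runs 1, rem=11, I/O yield, promote→Q0. Q0=[P2] Q1=[P1,P3] Q2=[]
t=7-8: P2@Q0 runs 1, rem=10, I/O yield, promote→Q0. Q0=[P2] Q1=[P1,P3] Q2=[]
t=8-9: P2@Q0 runs 1, rem=9, I/O yield, promote→Q0. Q0=[P2] Q1=[P1,P3] Q2=[]
t=9-10: P2@Q0 runs 1, rem=8, I/O yield, promote→Q0. Q0=[P2] Q1=[P1,P3] Q2=[]
t=10-11: P2@Q0 runs 1, rem=7, I/O yield, promote→Q0. Q0=[P2] Q1=[P1,P3] Q2=[]
t=11-12: P2@Q0 runs 1, rem=6, I/O yield, promote→Q0. Q0=[P2] Q1=[P1,P3] Q2=[]
t=12-13: P2@Q0 runs 1, rem=5, I/O yield, promote→Q0. Q0=[P2] Q1=[P1,P3] Q2=[]
t=13-14: P2@Q0 runs 1, rem=4, I/O yield, promote→Q0. Q0=[P2] Q1=[P1,P3] Q2=[]
t=14-15: P2@Q0 runs 1, rem=3, I/O yield, promote→Q0. Q0=[P2] Q1=[P1,P3] Q2=[]
t=15-16: P2@Q0 runs 1, rem=2, I/O yield, promote→Q0. Q0=[P2] Q1=[P1,P3] Q2=[]
t=16-17: P2@Q0 runs 1, rem=1, I/O yield, promote→Q0. Q0=[P2] Q1=[P1,P3] Q2=[]
t=17-18: P2@Q0 runs 1, rem=0, completes. Q0=[] Q1=[P1,P3] Q2=[]
t=18-23: P1@Q1 runs 5, rem=5, quantum used, demote→Q2. Q0=[] Q1=[P3] Q2=[P1]
t=23-26: P3@Q1 runs 3, rem=0, completes. Q0=[] Q1=[] Q2=[P1]
t=26-31: P1@Q2 runs 5, rem=0, completes. Q0=[] Q1=[] Q2=[]

Answer: P1(0-2) P2(2-3) P3(3-5) P2(5-6) P2(6-7) P2(7-8) P2(8-9) P2(9-10) P2(10-11) P2(11-12) P2(12-13) P2(13-14) P2(14-15) P2(15-16) P2(16-17) P2(17-18) P1(18-23) P3(23-26) P1(26-31)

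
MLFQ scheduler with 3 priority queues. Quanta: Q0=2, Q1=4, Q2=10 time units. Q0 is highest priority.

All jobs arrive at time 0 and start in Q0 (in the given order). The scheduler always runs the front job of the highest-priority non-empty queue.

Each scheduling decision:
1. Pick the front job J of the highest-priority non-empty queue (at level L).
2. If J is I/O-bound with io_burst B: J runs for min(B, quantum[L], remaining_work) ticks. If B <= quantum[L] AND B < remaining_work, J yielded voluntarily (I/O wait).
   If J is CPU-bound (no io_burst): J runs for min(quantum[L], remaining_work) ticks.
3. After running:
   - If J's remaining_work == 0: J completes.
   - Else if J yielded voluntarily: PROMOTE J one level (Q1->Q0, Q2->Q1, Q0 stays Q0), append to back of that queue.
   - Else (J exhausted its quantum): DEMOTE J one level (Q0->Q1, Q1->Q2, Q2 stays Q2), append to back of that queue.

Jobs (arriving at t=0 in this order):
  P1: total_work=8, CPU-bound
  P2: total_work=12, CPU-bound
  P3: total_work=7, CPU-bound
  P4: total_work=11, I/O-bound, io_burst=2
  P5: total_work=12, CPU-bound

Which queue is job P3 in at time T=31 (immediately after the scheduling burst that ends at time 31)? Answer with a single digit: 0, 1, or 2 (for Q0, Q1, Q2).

t=0-2: P1@Q0 runs 2, rem=6, quantum used, demote→Q1. Q0=[P2,P3,P4,P5] Q1=[P1] Q2=[]
t=2-4: P2@Q0 runs 2, rem=10, quantum used, demote→Q1. Q0=[P3,P4,P5] Q1=[P1,P2] Q2=[]
t=4-6: P3@Q0 runs 2, rem=5, quantum used, demote→Q1. Q0=[P4,P5] Q1=[P1,P2,P3] Q2=[]
t=6-8: P4@Q0 runs 2, rem=9, I/O yield, promote→Q0. Q0=[P5,P4] Q1=[P1,P2,P3] Q2=[]
t=8-10: P5@Q0 runs 2, rem=10, quantum used, demote→Q1. Q0=[P4] Q1=[P1,P2,P3,P5] Q2=[]
t=10-12: P4@Q0 runs 2, rem=7, I/O yield, promote→Q0. Q0=[P4] Q1=[P1,P2,P3,P5] Q2=[]
t=12-14: P4@Q0 runs 2, rem=5, I/O yield, promote→Q0. Q0=[P4] Q1=[P1,P2,P3,P5] Q2=[]
t=14-16: P4@Q0 runs 2, rem=3, I/O yield, promote→Q0. Q0=[P4] Q1=[P1,P2,P3,P5] Q2=[]
t=16-18: P4@Q0 runs 2, rem=1, I/O yield, promote→Q0. Q0=[P4] Q1=[P1,P2,P3,P5] Q2=[]
t=18-19: P4@Q0 runs 1, rem=0, completes. Q0=[] Q1=[P1,P2,P3,P5] Q2=[]
t=19-23: P1@Q1 runs 4, rem=2, quantum used, demote→Q2. Q0=[] Q1=[P2,P3,P5] Q2=[P1]
t=23-27: P2@Q1 runs 4, rem=6, quantum used, demote→Q2. Q0=[] Q1=[P3,P5] Q2=[P1,P2]
t=27-31: P3@Q1 runs 4, rem=1, quantum used, demote→Q2. Q0=[] Q1=[P5] Q2=[P1,P2,P3]
t=31-35: P5@Q1 runs 4, rem=6, quantum used, demote→Q2. Q0=[] Q1=[] Q2=[P1,P2,P3,P5]
t=35-37: P1@Q2 runs 2, rem=0, completes. Q0=[] Q1=[] Q2=[P2,P3,P5]
t=37-43: P2@Q2 runs 6, rem=0, completes. Q0=[] Q1=[] Q2=[P3,P5]
t=43-44: P3@Q2 runs 1, rem=0, completes. Q0=[] Q1=[] Q2=[P5]
t=44-50: P5@Q2 runs 6, rem=0, completes. Q0=[] Q1=[] Q2=[]

Answer: 2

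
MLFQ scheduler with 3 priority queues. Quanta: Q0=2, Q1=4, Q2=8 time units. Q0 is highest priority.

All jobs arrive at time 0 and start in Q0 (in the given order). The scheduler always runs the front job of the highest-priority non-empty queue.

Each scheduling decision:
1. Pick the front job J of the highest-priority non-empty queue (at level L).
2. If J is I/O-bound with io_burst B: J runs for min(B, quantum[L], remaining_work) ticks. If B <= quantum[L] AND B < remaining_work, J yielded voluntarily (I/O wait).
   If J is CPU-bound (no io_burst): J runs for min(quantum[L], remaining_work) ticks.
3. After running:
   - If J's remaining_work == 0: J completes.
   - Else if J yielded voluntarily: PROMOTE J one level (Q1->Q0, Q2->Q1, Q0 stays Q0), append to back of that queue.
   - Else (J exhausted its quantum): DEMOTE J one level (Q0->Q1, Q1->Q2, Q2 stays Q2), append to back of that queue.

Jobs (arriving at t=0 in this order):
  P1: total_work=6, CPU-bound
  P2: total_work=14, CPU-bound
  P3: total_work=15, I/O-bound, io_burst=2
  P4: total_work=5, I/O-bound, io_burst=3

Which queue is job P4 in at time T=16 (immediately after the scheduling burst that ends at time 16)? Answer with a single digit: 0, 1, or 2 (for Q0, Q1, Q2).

t=0-2: P1@Q0 runs 2, rem=4, quantum used, demote→Q1. Q0=[P2,P3,P4] Q1=[P1] Q2=[]
t=2-4: P2@Q0 runs 2, rem=12, quantum used, demote→Q1. Q0=[P3,P4] Q1=[P1,P2] Q2=[]
t=4-6: P3@Q0 runs 2, rem=13, I/O yield, promote→Q0. Q0=[P4,P3] Q1=[P1,P2] Q2=[]
t=6-8: P4@Q0 runs 2, rem=3, quantum used, demote→Q1. Q0=[P3] Q1=[P1,P2,P4] Q2=[]
t=8-10: P3@Q0 runs 2, rem=11, I/O yield, promote→Q0. Q0=[P3] Q1=[P1,P2,P4] Q2=[]
t=10-12: P3@Q0 runs 2, rem=9, I/O yield, promote→Q0. Q0=[P3] Q1=[P1,P2,P4] Q2=[]
t=12-14: P3@Q0 runs 2, rem=7, I/O yield, promote→Q0. Q0=[P3] Q1=[P1,P2,P4] Q2=[]
t=14-16: P3@Q0 runs 2, rem=5, I/O yield, promote→Q0. Q0=[P3] Q1=[P1,P2,P4] Q2=[]
t=16-18: P3@Q0 runs 2, rem=3, I/O yield, promote→Q0. Q0=[P3] Q1=[P1,P2,P4] Q2=[]
t=18-20: P3@Q0 runs 2, rem=1, I/O yield, promote→Q0. Q0=[P3] Q1=[P1,P2,P4] Q2=[]
t=20-21: P3@Q0 runs 1, rem=0, completes. Q0=[] Q1=[P1,P2,P4] Q2=[]
t=21-25: P1@Q1 runs 4, rem=0, completes. Q0=[] Q1=[P2,P4] Q2=[]
t=25-29: P2@Q1 runs 4, rem=8, quantum used, demote→Q2. Q0=[] Q1=[P4] Q2=[P2]
t=29-32: P4@Q1 runs 3, rem=0, completes. Q0=[] Q1=[] Q2=[P2]
t=32-40: P2@Q2 runs 8, rem=0, completes. Q0=[] Q1=[] Q2=[]

Answer: 1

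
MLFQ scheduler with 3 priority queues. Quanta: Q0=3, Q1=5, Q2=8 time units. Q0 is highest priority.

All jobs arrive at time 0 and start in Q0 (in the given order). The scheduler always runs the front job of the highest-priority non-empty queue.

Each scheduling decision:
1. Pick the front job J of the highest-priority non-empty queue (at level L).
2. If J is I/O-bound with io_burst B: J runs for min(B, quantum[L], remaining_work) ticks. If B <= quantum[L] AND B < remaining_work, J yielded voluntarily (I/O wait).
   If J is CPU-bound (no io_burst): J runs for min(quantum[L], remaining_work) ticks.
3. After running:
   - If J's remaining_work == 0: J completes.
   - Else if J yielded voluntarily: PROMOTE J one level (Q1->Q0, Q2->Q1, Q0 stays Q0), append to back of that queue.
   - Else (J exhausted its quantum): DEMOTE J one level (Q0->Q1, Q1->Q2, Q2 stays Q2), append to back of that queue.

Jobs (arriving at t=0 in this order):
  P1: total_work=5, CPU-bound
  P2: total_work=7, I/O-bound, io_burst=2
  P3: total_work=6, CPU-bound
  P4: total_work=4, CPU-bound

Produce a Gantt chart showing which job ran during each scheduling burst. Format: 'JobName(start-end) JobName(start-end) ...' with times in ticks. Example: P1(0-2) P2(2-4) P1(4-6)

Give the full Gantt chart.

t=0-3: P1@Q0 runs 3, rem=2, quantum used, demote→Q1. Q0=[P2,P3,P4] Q1=[P1] Q2=[]
t=3-5: P2@Q0 runs 2, rem=5, I/O yield, promote→Q0. Q0=[P3,P4,P2] Q1=[P1] Q2=[]
t=5-8: P3@Q0 runs 3, rem=3, quantum used, demote→Q1. Q0=[P4,P2] Q1=[P1,P3] Q2=[]
t=8-11: P4@Q0 runs 3, rem=1, quantum used, demote→Q1. Q0=[P2] Q1=[P1,P3,P4] Q2=[]
t=11-13: P2@Q0 runs 2, rem=3, I/O yield, promote→Q0. Q0=[P2] Q1=[P1,P3,P4] Q2=[]
t=13-15: P2@Q0 runs 2, rem=1, I/O yield, promote→Q0. Q0=[P2] Q1=[P1,P3,P4] Q2=[]
t=15-16: P2@Q0 runs 1, rem=0, completes. Q0=[] Q1=[P1,P3,P4] Q2=[]
t=16-18: P1@Q1 runs 2, rem=0, completes. Q0=[] Q1=[P3,P4] Q2=[]
t=18-21: P3@Q1 runs 3, rem=0, completes. Q0=[] Q1=[P4] Q2=[]
t=21-22: P4@Q1 runs 1, rem=0, completes. Q0=[] Q1=[] Q2=[]

Answer: P1(0-3) P2(3-5) P3(5-8) P4(8-11) P2(11-13) P2(13-15) P2(15-16) P1(16-18) P3(18-21) P4(21-22)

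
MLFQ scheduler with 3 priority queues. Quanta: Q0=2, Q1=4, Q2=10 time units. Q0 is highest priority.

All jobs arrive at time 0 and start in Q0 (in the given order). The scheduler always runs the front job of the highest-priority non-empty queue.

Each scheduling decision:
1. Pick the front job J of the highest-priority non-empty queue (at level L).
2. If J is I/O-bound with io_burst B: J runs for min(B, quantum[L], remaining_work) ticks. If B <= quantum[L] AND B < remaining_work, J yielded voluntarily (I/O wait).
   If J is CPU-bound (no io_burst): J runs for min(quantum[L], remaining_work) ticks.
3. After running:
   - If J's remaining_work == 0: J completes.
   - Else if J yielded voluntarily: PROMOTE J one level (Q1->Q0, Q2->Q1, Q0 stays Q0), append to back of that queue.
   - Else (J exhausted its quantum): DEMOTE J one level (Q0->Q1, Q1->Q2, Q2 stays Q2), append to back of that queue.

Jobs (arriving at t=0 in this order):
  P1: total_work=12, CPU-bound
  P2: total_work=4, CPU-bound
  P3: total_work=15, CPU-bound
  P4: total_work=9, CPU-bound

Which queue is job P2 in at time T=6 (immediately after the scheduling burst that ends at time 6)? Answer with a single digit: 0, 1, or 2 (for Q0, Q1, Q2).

Answer: 1

Derivation:
t=0-2: P1@Q0 runs 2, rem=10, quantum used, demote→Q1. Q0=[P2,P3,P4] Q1=[P1] Q2=[]
t=2-4: P2@Q0 runs 2, rem=2, quantum used, demote→Q1. Q0=[P3,P4] Q1=[P1,P2] Q2=[]
t=4-6: P3@Q0 runs 2, rem=13, quantum used, demote→Q1. Q0=[P4] Q1=[P1,P2,P3] Q2=[]
t=6-8: P4@Q0 runs 2, rem=7, quantum used, demote→Q1. Q0=[] Q1=[P1,P2,P3,P4] Q2=[]
t=8-12: P1@Q1 runs 4, rem=6, quantum used, demote→Q2. Q0=[] Q1=[P2,P3,P4] Q2=[P1]
t=12-14: P2@Q1 runs 2, rem=0, completes. Q0=[] Q1=[P3,P4] Q2=[P1]
t=14-18: P3@Q1 runs 4, rem=9, quantum used, demote→Q2. Q0=[] Q1=[P4] Q2=[P1,P3]
t=18-22: P4@Q1 runs 4, rem=3, quantum used, demote→Q2. Q0=[] Q1=[] Q2=[P1,P3,P4]
t=22-28: P1@Q2 runs 6, rem=0, completes. Q0=[] Q1=[] Q2=[P3,P4]
t=28-37: P3@Q2 runs 9, rem=0, completes. Q0=[] Q1=[] Q2=[P4]
t=37-40: P4@Q2 runs 3, rem=0, completes. Q0=[] Q1=[] Q2=[]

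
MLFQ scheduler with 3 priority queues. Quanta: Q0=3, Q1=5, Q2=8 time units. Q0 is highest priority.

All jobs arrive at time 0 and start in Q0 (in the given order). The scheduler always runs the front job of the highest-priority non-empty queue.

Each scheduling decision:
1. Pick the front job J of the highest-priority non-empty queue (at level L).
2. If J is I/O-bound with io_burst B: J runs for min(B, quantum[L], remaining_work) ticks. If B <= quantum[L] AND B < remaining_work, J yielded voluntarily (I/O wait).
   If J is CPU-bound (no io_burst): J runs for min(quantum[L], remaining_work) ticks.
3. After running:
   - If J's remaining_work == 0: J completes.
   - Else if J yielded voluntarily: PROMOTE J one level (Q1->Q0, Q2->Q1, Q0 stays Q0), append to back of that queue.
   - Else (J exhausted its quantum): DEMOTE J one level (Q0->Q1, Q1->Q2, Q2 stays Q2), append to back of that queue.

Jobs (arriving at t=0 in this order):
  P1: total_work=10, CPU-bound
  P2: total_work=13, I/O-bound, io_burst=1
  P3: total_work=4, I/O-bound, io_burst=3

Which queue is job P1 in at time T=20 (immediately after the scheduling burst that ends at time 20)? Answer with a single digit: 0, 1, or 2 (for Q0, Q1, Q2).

t=0-3: P1@Q0 runs 3, rem=7, quantum used, demote→Q1. Q0=[P2,P3] Q1=[P1] Q2=[]
t=3-4: P2@Q0 runs 1, rem=12, I/O yield, promote→Q0. Q0=[P3,P2] Q1=[P1] Q2=[]
t=4-7: P3@Q0 runs 3, rem=1, I/O yield, promote→Q0. Q0=[P2,P3] Q1=[P1] Q2=[]
t=7-8: P2@Q0 runs 1, rem=11, I/O yield, promote→Q0. Q0=[P3,P2] Q1=[P1] Q2=[]
t=8-9: P3@Q0 runs 1, rem=0, completes. Q0=[P2] Q1=[P1] Q2=[]
t=9-10: P2@Q0 runs 1, rem=10, I/O yield, promote→Q0. Q0=[P2] Q1=[P1] Q2=[]
t=10-11: P2@Q0 runs 1, rem=9, I/O yield, promote→Q0. Q0=[P2] Q1=[P1] Q2=[]
t=11-12: P2@Q0 runs 1, rem=8, I/O yield, promote→Q0. Q0=[P2] Q1=[P1] Q2=[]
t=12-13: P2@Q0 runs 1, rem=7, I/O yield, promote→Q0. Q0=[P2] Q1=[P1] Q2=[]
t=13-14: P2@Q0 runs 1, rem=6, I/O yield, promote→Q0. Q0=[P2] Q1=[P1] Q2=[]
t=14-15: P2@Q0 runs 1, rem=5, I/O yield, promote→Q0. Q0=[P2] Q1=[P1] Q2=[]
t=15-16: P2@Q0 runs 1, rem=4, I/O yield, promote→Q0. Q0=[P2] Q1=[P1] Q2=[]
t=16-17: P2@Q0 runs 1, rem=3, I/O yield, promote→Q0. Q0=[P2] Q1=[P1] Q2=[]
t=17-18: P2@Q0 runs 1, rem=2, I/O yield, promote→Q0. Q0=[P2] Q1=[P1] Q2=[]
t=18-19: P2@Q0 runs 1, rem=1, I/O yield, promote→Q0. Q0=[P2] Q1=[P1] Q2=[]
t=19-20: P2@Q0 runs 1, rem=0, completes. Q0=[] Q1=[P1] Q2=[]
t=20-25: P1@Q1 runs 5, rem=2, quantum used, demote→Q2. Q0=[] Q1=[] Q2=[P1]
t=25-27: P1@Q2 runs 2, rem=0, completes. Q0=[] Q1=[] Q2=[]

Answer: 1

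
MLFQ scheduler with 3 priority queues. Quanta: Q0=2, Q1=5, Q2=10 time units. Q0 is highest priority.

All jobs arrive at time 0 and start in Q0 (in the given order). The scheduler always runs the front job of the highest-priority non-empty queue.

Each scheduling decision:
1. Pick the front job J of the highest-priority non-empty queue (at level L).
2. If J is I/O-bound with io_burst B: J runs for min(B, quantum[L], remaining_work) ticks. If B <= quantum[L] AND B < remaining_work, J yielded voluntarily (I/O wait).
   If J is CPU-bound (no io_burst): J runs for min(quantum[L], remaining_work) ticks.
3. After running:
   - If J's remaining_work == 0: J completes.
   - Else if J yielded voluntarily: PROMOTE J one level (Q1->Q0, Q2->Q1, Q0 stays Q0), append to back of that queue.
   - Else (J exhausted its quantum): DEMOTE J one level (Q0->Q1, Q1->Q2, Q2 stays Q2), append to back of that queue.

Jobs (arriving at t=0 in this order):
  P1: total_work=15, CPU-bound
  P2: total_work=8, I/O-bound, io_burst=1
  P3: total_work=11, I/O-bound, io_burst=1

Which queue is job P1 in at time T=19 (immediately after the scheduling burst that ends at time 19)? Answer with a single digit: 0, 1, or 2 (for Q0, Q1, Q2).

Answer: 1

Derivation:
t=0-2: P1@Q0 runs 2, rem=13, quantum used, demote→Q1. Q0=[P2,P3] Q1=[P1] Q2=[]
t=2-3: P2@Q0 runs 1, rem=7, I/O yield, promote→Q0. Q0=[P3,P2] Q1=[P1] Q2=[]
t=3-4: P3@Q0 runs 1, rem=10, I/O yield, promote→Q0. Q0=[P2,P3] Q1=[P1] Q2=[]
t=4-5: P2@Q0 runs 1, rem=6, I/O yield, promote→Q0. Q0=[P3,P2] Q1=[P1] Q2=[]
t=5-6: P3@Q0 runs 1, rem=9, I/O yield, promote→Q0. Q0=[P2,P3] Q1=[P1] Q2=[]
t=6-7: P2@Q0 runs 1, rem=5, I/O yield, promote→Q0. Q0=[P3,P2] Q1=[P1] Q2=[]
t=7-8: P3@Q0 runs 1, rem=8, I/O yield, promote→Q0. Q0=[P2,P3] Q1=[P1] Q2=[]
t=8-9: P2@Q0 runs 1, rem=4, I/O yield, promote→Q0. Q0=[P3,P2] Q1=[P1] Q2=[]
t=9-10: P3@Q0 runs 1, rem=7, I/O yield, promote→Q0. Q0=[P2,P3] Q1=[P1] Q2=[]
t=10-11: P2@Q0 runs 1, rem=3, I/O yield, promote→Q0. Q0=[P3,P2] Q1=[P1] Q2=[]
t=11-12: P3@Q0 runs 1, rem=6, I/O yield, promote→Q0. Q0=[P2,P3] Q1=[P1] Q2=[]
t=12-13: P2@Q0 runs 1, rem=2, I/O yield, promote→Q0. Q0=[P3,P2] Q1=[P1] Q2=[]
t=13-14: P3@Q0 runs 1, rem=5, I/O yield, promote→Q0. Q0=[P2,P3] Q1=[P1] Q2=[]
t=14-15: P2@Q0 runs 1, rem=1, I/O yield, promote→Q0. Q0=[P3,P2] Q1=[P1] Q2=[]
t=15-16: P3@Q0 runs 1, rem=4, I/O yield, promote→Q0. Q0=[P2,P3] Q1=[P1] Q2=[]
t=16-17: P2@Q0 runs 1, rem=0, completes. Q0=[P3] Q1=[P1] Q2=[]
t=17-18: P3@Q0 runs 1, rem=3, I/O yield, promote→Q0. Q0=[P3] Q1=[P1] Q2=[]
t=18-19: P3@Q0 runs 1, rem=2, I/O yield, promote→Q0. Q0=[P3] Q1=[P1] Q2=[]
t=19-20: P3@Q0 runs 1, rem=1, I/O yield, promote→Q0. Q0=[P3] Q1=[P1] Q2=[]
t=20-21: P3@Q0 runs 1, rem=0, completes. Q0=[] Q1=[P1] Q2=[]
t=21-26: P1@Q1 runs 5, rem=8, quantum used, demote→Q2. Q0=[] Q1=[] Q2=[P1]
t=26-34: P1@Q2 runs 8, rem=0, completes. Q0=[] Q1=[] Q2=[]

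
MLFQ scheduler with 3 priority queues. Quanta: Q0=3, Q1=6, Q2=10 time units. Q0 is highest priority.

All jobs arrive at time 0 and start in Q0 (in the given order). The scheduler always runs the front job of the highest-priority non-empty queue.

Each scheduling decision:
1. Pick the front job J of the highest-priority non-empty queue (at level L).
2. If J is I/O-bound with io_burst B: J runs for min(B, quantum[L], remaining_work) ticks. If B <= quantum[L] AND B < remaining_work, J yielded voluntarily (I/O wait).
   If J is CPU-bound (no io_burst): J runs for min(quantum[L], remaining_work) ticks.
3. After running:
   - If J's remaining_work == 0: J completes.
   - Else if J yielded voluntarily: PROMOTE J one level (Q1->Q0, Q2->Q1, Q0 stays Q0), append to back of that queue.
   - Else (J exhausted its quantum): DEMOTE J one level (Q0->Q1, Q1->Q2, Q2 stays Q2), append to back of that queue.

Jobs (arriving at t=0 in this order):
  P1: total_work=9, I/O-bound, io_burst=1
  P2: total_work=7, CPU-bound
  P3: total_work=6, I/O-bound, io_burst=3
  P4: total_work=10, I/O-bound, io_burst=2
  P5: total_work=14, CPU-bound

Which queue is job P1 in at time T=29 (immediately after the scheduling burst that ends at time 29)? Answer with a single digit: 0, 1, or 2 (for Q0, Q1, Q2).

t=0-1: P1@Q0 runs 1, rem=8, I/O yield, promote→Q0. Q0=[P2,P3,P4,P5,P1] Q1=[] Q2=[]
t=1-4: P2@Q0 runs 3, rem=4, quantum used, demote→Q1. Q0=[P3,P4,P5,P1] Q1=[P2] Q2=[]
t=4-7: P3@Q0 runs 3, rem=3, I/O yield, promote→Q0. Q0=[P4,P5,P1,P3] Q1=[P2] Q2=[]
t=7-9: P4@Q0 runs 2, rem=8, I/O yield, promote→Q0. Q0=[P5,P1,P3,P4] Q1=[P2] Q2=[]
t=9-12: P5@Q0 runs 3, rem=11, quantum used, demote→Q1. Q0=[P1,P3,P4] Q1=[P2,P5] Q2=[]
t=12-13: P1@Q0 runs 1, rem=7, I/O yield, promote→Q0. Q0=[P3,P4,P1] Q1=[P2,P5] Q2=[]
t=13-16: P3@Q0 runs 3, rem=0, completes. Q0=[P4,P1] Q1=[P2,P5] Q2=[]
t=16-18: P4@Q0 runs 2, rem=6, I/O yield, promote→Q0. Q0=[P1,P4] Q1=[P2,P5] Q2=[]
t=18-19: P1@Q0 runs 1, rem=6, I/O yield, promote→Q0. Q0=[P4,P1] Q1=[P2,P5] Q2=[]
t=19-21: P4@Q0 runs 2, rem=4, I/O yield, promote→Q0. Q0=[P1,P4] Q1=[P2,P5] Q2=[]
t=21-22: P1@Q0 runs 1, rem=5, I/O yield, promote→Q0. Q0=[P4,P1] Q1=[P2,P5] Q2=[]
t=22-24: P4@Q0 runs 2, rem=2, I/O yield, promote→Q0. Q0=[P1,P4] Q1=[P2,P5] Q2=[]
t=24-25: P1@Q0 runs 1, rem=4, I/O yield, promote→Q0. Q0=[P4,P1] Q1=[P2,P5] Q2=[]
t=25-27: P4@Q0 runs 2, rem=0, completes. Q0=[P1] Q1=[P2,P5] Q2=[]
t=27-28: P1@Q0 runs 1, rem=3, I/O yield, promote→Q0. Q0=[P1] Q1=[P2,P5] Q2=[]
t=28-29: P1@Q0 runs 1, rem=2, I/O yield, promote→Q0. Q0=[P1] Q1=[P2,P5] Q2=[]
t=29-30: P1@Q0 runs 1, rem=1, I/O yield, promote→Q0. Q0=[P1] Q1=[P2,P5] Q2=[]
t=30-31: P1@Q0 runs 1, rem=0, completes. Q0=[] Q1=[P2,P5] Q2=[]
t=31-35: P2@Q1 runs 4, rem=0, completes. Q0=[] Q1=[P5] Q2=[]
t=35-41: P5@Q1 runs 6, rem=5, quantum used, demote→Q2. Q0=[] Q1=[] Q2=[P5]
t=41-46: P5@Q2 runs 5, rem=0, completes. Q0=[] Q1=[] Q2=[]

Answer: 0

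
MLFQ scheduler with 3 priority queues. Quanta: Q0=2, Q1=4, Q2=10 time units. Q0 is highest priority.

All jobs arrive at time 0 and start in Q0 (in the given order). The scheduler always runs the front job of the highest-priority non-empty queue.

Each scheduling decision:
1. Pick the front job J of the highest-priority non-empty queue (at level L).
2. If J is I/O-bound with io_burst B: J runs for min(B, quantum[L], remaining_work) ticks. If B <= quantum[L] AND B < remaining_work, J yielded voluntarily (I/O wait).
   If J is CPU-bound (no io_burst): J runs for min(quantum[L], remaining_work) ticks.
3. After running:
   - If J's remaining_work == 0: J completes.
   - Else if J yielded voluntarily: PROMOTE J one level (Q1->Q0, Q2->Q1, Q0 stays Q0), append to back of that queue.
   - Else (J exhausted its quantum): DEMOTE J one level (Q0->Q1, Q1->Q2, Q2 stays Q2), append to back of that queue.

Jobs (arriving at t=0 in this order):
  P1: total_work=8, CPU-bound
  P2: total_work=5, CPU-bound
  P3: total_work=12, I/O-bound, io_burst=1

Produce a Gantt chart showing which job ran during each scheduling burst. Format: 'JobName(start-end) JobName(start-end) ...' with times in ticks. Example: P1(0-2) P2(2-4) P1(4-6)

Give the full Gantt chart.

t=0-2: P1@Q0 runs 2, rem=6, quantum used, demote→Q1. Q0=[P2,P3] Q1=[P1] Q2=[]
t=2-4: P2@Q0 runs 2, rem=3, quantum used, demote→Q1. Q0=[P3] Q1=[P1,P2] Q2=[]
t=4-5: P3@Q0 runs 1, rem=11, I/O yield, promote→Q0. Q0=[P3] Q1=[P1,P2] Q2=[]
t=5-6: P3@Q0 runs 1, rem=10, I/O yield, promote→Q0. Q0=[P3] Q1=[P1,P2] Q2=[]
t=6-7: P3@Q0 runs 1, rem=9, I/O yield, promote→Q0. Q0=[P3] Q1=[P1,P2] Q2=[]
t=7-8: P3@Q0 runs 1, rem=8, I/O yield, promote→Q0. Q0=[P3] Q1=[P1,P2] Q2=[]
t=8-9: P3@Q0 runs 1, rem=7, I/O yield, promote→Q0. Q0=[P3] Q1=[P1,P2] Q2=[]
t=9-10: P3@Q0 runs 1, rem=6, I/O yield, promote→Q0. Q0=[P3] Q1=[P1,P2] Q2=[]
t=10-11: P3@Q0 runs 1, rem=5, I/O yield, promote→Q0. Q0=[P3] Q1=[P1,P2] Q2=[]
t=11-12: P3@Q0 runs 1, rem=4, I/O yield, promote→Q0. Q0=[P3] Q1=[P1,P2] Q2=[]
t=12-13: P3@Q0 runs 1, rem=3, I/O yield, promote→Q0. Q0=[P3] Q1=[P1,P2] Q2=[]
t=13-14: P3@Q0 runs 1, rem=2, I/O yield, promote→Q0. Q0=[P3] Q1=[P1,P2] Q2=[]
t=14-15: P3@Q0 runs 1, rem=1, I/O yield, promote→Q0. Q0=[P3] Q1=[P1,P2] Q2=[]
t=15-16: P3@Q0 runs 1, rem=0, completes. Q0=[] Q1=[P1,P2] Q2=[]
t=16-20: P1@Q1 runs 4, rem=2, quantum used, demote→Q2. Q0=[] Q1=[P2] Q2=[P1]
t=20-23: P2@Q1 runs 3, rem=0, completes. Q0=[] Q1=[] Q2=[P1]
t=23-25: P1@Q2 runs 2, rem=0, completes. Q0=[] Q1=[] Q2=[]

Answer: P1(0-2) P2(2-4) P3(4-5) P3(5-6) P3(6-7) P3(7-8) P3(8-9) P3(9-10) P3(10-11) P3(11-12) P3(12-13) P3(13-14) P3(14-15) P3(15-16) P1(16-20) P2(20-23) P1(23-25)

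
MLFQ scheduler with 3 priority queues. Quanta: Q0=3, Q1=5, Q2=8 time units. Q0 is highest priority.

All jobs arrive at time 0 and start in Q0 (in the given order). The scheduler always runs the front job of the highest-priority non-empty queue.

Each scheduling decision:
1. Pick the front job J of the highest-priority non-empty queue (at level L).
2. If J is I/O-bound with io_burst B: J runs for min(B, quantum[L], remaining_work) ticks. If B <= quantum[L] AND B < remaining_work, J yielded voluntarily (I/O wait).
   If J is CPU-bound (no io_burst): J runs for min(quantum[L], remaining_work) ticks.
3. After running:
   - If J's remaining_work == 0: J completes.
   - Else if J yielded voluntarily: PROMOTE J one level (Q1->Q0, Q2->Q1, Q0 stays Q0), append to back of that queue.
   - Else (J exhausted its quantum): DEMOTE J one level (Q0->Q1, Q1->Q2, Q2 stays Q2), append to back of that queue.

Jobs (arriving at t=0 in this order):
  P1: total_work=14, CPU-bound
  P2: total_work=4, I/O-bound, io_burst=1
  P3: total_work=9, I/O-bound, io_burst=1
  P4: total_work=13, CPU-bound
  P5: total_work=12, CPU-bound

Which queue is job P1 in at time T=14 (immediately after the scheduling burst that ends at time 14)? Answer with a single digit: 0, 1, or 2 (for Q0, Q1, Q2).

t=0-3: P1@Q0 runs 3, rem=11, quantum used, demote→Q1. Q0=[P2,P3,P4,P5] Q1=[P1] Q2=[]
t=3-4: P2@Q0 runs 1, rem=3, I/O yield, promote→Q0. Q0=[P3,P4,P5,P2] Q1=[P1] Q2=[]
t=4-5: P3@Q0 runs 1, rem=8, I/O yield, promote→Q0. Q0=[P4,P5,P2,P3] Q1=[P1] Q2=[]
t=5-8: P4@Q0 runs 3, rem=10, quantum used, demote→Q1. Q0=[P5,P2,P3] Q1=[P1,P4] Q2=[]
t=8-11: P5@Q0 runs 3, rem=9, quantum used, demote→Q1. Q0=[P2,P3] Q1=[P1,P4,P5] Q2=[]
t=11-12: P2@Q0 runs 1, rem=2, I/O yield, promote→Q0. Q0=[P3,P2] Q1=[P1,P4,P5] Q2=[]
t=12-13: P3@Q0 runs 1, rem=7, I/O yield, promote→Q0. Q0=[P2,P3] Q1=[P1,P4,P5] Q2=[]
t=13-14: P2@Q0 runs 1, rem=1, I/O yield, promote→Q0. Q0=[P3,P2] Q1=[P1,P4,P5] Q2=[]
t=14-15: P3@Q0 runs 1, rem=6, I/O yield, promote→Q0. Q0=[P2,P3] Q1=[P1,P4,P5] Q2=[]
t=15-16: P2@Q0 runs 1, rem=0, completes. Q0=[P3] Q1=[P1,P4,P5] Q2=[]
t=16-17: P3@Q0 runs 1, rem=5, I/O yield, promote→Q0. Q0=[P3] Q1=[P1,P4,P5] Q2=[]
t=17-18: P3@Q0 runs 1, rem=4, I/O yield, promote→Q0. Q0=[P3] Q1=[P1,P4,P5] Q2=[]
t=18-19: P3@Q0 runs 1, rem=3, I/O yield, promote→Q0. Q0=[P3] Q1=[P1,P4,P5] Q2=[]
t=19-20: P3@Q0 runs 1, rem=2, I/O yield, promote→Q0. Q0=[P3] Q1=[P1,P4,P5] Q2=[]
t=20-21: P3@Q0 runs 1, rem=1, I/O yield, promote→Q0. Q0=[P3] Q1=[P1,P4,P5] Q2=[]
t=21-22: P3@Q0 runs 1, rem=0, completes. Q0=[] Q1=[P1,P4,P5] Q2=[]
t=22-27: P1@Q1 runs 5, rem=6, quantum used, demote→Q2. Q0=[] Q1=[P4,P5] Q2=[P1]
t=27-32: P4@Q1 runs 5, rem=5, quantum used, demote→Q2. Q0=[] Q1=[P5] Q2=[P1,P4]
t=32-37: P5@Q1 runs 5, rem=4, quantum used, demote→Q2. Q0=[] Q1=[] Q2=[P1,P4,P5]
t=37-43: P1@Q2 runs 6, rem=0, completes. Q0=[] Q1=[] Q2=[P4,P5]
t=43-48: P4@Q2 runs 5, rem=0, completes. Q0=[] Q1=[] Q2=[P5]
t=48-52: P5@Q2 runs 4, rem=0, completes. Q0=[] Q1=[] Q2=[]

Answer: 1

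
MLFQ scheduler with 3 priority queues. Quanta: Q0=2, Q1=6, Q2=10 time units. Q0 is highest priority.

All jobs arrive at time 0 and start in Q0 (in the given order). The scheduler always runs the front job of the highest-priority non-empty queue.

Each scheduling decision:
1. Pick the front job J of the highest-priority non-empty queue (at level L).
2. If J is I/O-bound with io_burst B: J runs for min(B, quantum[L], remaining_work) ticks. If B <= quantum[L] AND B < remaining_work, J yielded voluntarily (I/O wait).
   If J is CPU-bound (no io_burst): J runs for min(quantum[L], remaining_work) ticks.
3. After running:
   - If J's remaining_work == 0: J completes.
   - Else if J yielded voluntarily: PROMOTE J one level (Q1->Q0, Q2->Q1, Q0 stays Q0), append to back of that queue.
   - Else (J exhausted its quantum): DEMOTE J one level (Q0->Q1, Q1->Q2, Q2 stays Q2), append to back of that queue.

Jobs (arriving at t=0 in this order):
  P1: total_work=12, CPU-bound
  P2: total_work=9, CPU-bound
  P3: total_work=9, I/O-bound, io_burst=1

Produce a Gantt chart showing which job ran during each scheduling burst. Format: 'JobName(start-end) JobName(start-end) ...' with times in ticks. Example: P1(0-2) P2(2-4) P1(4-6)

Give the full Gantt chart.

Answer: P1(0-2) P2(2-4) P3(4-5) P3(5-6) P3(6-7) P3(7-8) P3(8-9) P3(9-10) P3(10-11) P3(11-12) P3(12-13) P1(13-19) P2(19-25) P1(25-29) P2(29-30)

Derivation:
t=0-2: P1@Q0 runs 2, rem=10, quantum used, demote→Q1. Q0=[P2,P3] Q1=[P1] Q2=[]
t=2-4: P2@Q0 runs 2, rem=7, quantum used, demote→Q1. Q0=[P3] Q1=[P1,P2] Q2=[]
t=4-5: P3@Q0 runs 1, rem=8, I/O yield, promote→Q0. Q0=[P3] Q1=[P1,P2] Q2=[]
t=5-6: P3@Q0 runs 1, rem=7, I/O yield, promote→Q0. Q0=[P3] Q1=[P1,P2] Q2=[]
t=6-7: P3@Q0 runs 1, rem=6, I/O yield, promote→Q0. Q0=[P3] Q1=[P1,P2] Q2=[]
t=7-8: P3@Q0 runs 1, rem=5, I/O yield, promote→Q0. Q0=[P3] Q1=[P1,P2] Q2=[]
t=8-9: P3@Q0 runs 1, rem=4, I/O yield, promote→Q0. Q0=[P3] Q1=[P1,P2] Q2=[]
t=9-10: P3@Q0 runs 1, rem=3, I/O yield, promote→Q0. Q0=[P3] Q1=[P1,P2] Q2=[]
t=10-11: P3@Q0 runs 1, rem=2, I/O yield, promote→Q0. Q0=[P3] Q1=[P1,P2] Q2=[]
t=11-12: P3@Q0 runs 1, rem=1, I/O yield, promote→Q0. Q0=[P3] Q1=[P1,P2] Q2=[]
t=12-13: P3@Q0 runs 1, rem=0, completes. Q0=[] Q1=[P1,P2] Q2=[]
t=13-19: P1@Q1 runs 6, rem=4, quantum used, demote→Q2. Q0=[] Q1=[P2] Q2=[P1]
t=19-25: P2@Q1 runs 6, rem=1, quantum used, demote→Q2. Q0=[] Q1=[] Q2=[P1,P2]
t=25-29: P1@Q2 runs 4, rem=0, completes. Q0=[] Q1=[] Q2=[P2]
t=29-30: P2@Q2 runs 1, rem=0, completes. Q0=[] Q1=[] Q2=[]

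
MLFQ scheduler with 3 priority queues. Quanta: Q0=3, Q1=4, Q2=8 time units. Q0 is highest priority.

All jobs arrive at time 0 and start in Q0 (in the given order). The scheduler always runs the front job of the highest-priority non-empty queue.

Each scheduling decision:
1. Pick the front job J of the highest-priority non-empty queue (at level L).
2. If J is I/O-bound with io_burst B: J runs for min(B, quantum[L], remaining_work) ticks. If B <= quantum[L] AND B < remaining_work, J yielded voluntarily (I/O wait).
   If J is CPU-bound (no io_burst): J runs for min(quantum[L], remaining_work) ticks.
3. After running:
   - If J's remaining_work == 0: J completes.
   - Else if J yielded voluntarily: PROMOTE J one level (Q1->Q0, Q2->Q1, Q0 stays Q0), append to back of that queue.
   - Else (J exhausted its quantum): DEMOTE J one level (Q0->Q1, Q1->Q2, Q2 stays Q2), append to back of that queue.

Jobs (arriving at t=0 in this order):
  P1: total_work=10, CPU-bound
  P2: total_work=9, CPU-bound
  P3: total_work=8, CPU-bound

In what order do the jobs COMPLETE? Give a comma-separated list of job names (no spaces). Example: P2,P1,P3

Answer: P1,P2,P3

Derivation:
t=0-3: P1@Q0 runs 3, rem=7, quantum used, demote→Q1. Q0=[P2,P3] Q1=[P1] Q2=[]
t=3-6: P2@Q0 runs 3, rem=6, quantum used, demote→Q1. Q0=[P3] Q1=[P1,P2] Q2=[]
t=6-9: P3@Q0 runs 3, rem=5, quantum used, demote→Q1. Q0=[] Q1=[P1,P2,P3] Q2=[]
t=9-13: P1@Q1 runs 4, rem=3, quantum used, demote→Q2. Q0=[] Q1=[P2,P3] Q2=[P1]
t=13-17: P2@Q1 runs 4, rem=2, quantum used, demote→Q2. Q0=[] Q1=[P3] Q2=[P1,P2]
t=17-21: P3@Q1 runs 4, rem=1, quantum used, demote→Q2. Q0=[] Q1=[] Q2=[P1,P2,P3]
t=21-24: P1@Q2 runs 3, rem=0, completes. Q0=[] Q1=[] Q2=[P2,P3]
t=24-26: P2@Q2 runs 2, rem=0, completes. Q0=[] Q1=[] Q2=[P3]
t=26-27: P3@Q2 runs 1, rem=0, completes. Q0=[] Q1=[] Q2=[]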